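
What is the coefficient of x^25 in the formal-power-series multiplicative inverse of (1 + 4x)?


The inverse is 1/(1 + 4x). Apply the geometric identity 1/(1 - y) = sum_{k>=0} y^k with y = -4x:
1/(1 + 4x) = sum_{k>=0} (-4)^k x^k.
So the coefficient of x^25 is (-4)^25 = -1125899906842624.

-1125899906842624


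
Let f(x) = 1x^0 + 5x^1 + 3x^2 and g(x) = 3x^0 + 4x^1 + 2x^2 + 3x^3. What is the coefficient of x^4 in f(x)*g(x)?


Cauchy product at x^4:
5*3 + 3*2
= 21

21


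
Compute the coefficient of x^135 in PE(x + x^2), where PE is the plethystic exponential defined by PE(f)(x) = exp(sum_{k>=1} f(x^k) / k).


With f(x) = x + x^2, the exponent is sum_{k>=1} (x^k + x^(2k)) / k = -ln(1 - x) - ln(1 - x^2). Exponentiating:
PE(x + x^2) = 1 / ((1 - x)(1 - x^2)).
This is the generating function for partitions of n into parts of size 1 or 2. The number of 2's can be any j in 0..67, and the rest are 1's, so
[x^135] = floor(135/2) + 1 = 68.

68


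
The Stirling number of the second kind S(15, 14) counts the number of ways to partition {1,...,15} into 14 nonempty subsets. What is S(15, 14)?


Using the explicit formula S(n,k) = (1/k!) sum_{j=0}^{k} (-1)^(k-j) C(k,j) j^n:
S(15, 14) = 105
Equivalently, S(n,k) is n! times the coefficient of x^n in the EGF (e^x - 1)^k / k!.

105


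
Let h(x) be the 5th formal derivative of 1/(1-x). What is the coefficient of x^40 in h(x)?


Differentiating 5 times: d^5/dx^5 [1/(1-x)] = 5!/(1-x)^6.
The expansion 1/(1-x)^6 = sum_{k>=0} C(k+5, 5) x^k, so the coefficient of x^n in 5!/(1-x)^6 is 5! * C(n+5, 5).
For n = 40: 120 * C(45, 5) = 120 * 1221759 = 146611080

146611080


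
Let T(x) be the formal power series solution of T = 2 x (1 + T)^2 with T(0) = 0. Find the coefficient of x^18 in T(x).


Apply the Lagrange inversion formula: if T = 2 x * phi(T) with phi(t) = (1 + t)^2, then [x^n] T = 2^n * (1/n) [t^(n-1)] phi(t)^n = 2^n * (1/n) [t^(n-1)] (1 + t)^(2n) = 2^n * (1/n) C(2n, n-1).
Using the identity C(2n, n-1) = C(2n, n) * n / (n+1), the unscaled factor equals C(2n, n) / (n+1) = C_n, the n-th Catalan number.
For n = 18: C_18 = C(36, 18) / 19 = 9075135300/19 = 477638700.
With the 2^18 = 262144 factor, the coefficient is 262144 * 477638700 = 125210119372800.

125210119372800


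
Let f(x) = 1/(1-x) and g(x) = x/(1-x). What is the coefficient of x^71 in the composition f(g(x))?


First simplify the composition: f(g(x)) = 1/(1 - x/(1-x)) = (1-x)/((1-x) - x) = (1-x)/(1-2x).
Now extract the coefficient. Write (1-x)/(1-2x) = 1/(1-2x) - x/(1-2x).
The coefficient of x^n in 1/(1-2x) is 2^n, and in x/(1-2x) is 2^(n-1) (for n >= 1).
So the coefficient of x^71 is 2^71 - 2^70 = 2361183241434822606848 - 1180591620717411303424 = 1180591620717411303424.

1180591620717411303424


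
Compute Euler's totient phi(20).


phi(n) counts integers in [1, n] coprime to n. Using the multiplicative formula phi(n) = n * prod_{p | n} (1 - 1/p):
20 = 2^2 * 5, so
phi(20) = 20 * (1 - 1/2) * (1 - 1/5) = 8.

8


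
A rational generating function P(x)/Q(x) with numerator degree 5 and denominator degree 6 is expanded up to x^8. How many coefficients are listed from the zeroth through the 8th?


Expanding up to x^8 gives the coefficients for x^0, x^1, ..., x^8.
That is 8 + 1 = 9 coefficients in total.

9


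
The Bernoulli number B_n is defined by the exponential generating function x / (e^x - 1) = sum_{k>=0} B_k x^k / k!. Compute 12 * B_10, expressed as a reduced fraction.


Bernoulli numbers can also be computed recursively via B_0 = 1 and sum_{j=0}^{m} C(m+1, j) B_j = 0 for m >= 1. Odd-index Bernoulli numbers vanish for k >= 3.
Computing B_10 = 5/66, so 12 * B_10 = 12 * 5/66 = 10/11.

10/11


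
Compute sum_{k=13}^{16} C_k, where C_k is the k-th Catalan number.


C_13 through C_16: 742900, 2674440, 9694845, 35357670
Sum = 742900 + 2674440 + 9694845 + 35357670
= 48469855

48469855


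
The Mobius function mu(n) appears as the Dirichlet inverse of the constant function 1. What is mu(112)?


112 has a squared prime factor, so mu(112) = 0.
Factorization reveals a repeated prime.

0


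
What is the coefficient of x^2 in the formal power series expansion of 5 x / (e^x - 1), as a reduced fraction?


The exponential generating function for Bernoulli numbers is
x / (e^x - 1) = sum_{k>=0} B_k x^k / k!.
So the coefficient of x^2 in 5 x / (e^x - 1) is 5 B_2 / 2!.
Computing: B_2 = 1/6, 2! = 2, giving
5 * 1/6 / 2 = 5/12.

5/12


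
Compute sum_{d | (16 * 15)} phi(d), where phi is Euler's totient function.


First, 16 * 15 = 240. One classical identity is sum_{d | n} phi(d) = n (each k in [1, n] has a unique gcd with n, and among the k's with gcd(k, n) = n/d there are phi(d) of them). So the sum equals 240. We also verify directly:
Divisors of 240: 1, 2, 3, 4, 5, 6, 8, 10, 12, 15, 16, 20, 24, 30, 40, 48, 60, 80, 120, 240.
phi values: 1, 1, 2, 2, 4, 2, 4, 4, 4, 8, 8, 8, 8, 8, 16, 16, 16, 32, 32, 64.
Sum = 240.

240


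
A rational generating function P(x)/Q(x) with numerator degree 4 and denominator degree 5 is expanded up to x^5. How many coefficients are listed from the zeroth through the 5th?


Expanding up to x^5 gives the coefficients for x^0, x^1, ..., x^5.
That is 5 + 1 = 6 coefficients in total.

6


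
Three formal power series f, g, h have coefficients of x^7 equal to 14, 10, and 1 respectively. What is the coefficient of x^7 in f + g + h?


Series addition is componentwise:
14 + 10 + 1
= 25

25


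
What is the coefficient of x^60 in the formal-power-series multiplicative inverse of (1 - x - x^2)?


Let the inverse be f(x) = sum_{k>=0} a_k x^k. From f(x) * (1 - x - x^2) = 1 and matching coefficients:
 x^0: a_0 = 1.
 x^1: a_1 - a_0 = 0, so a_1 = 1.
 x^k (k >= 2): a_k - a_{k-1} - a_{k-2} = 0, i.e. a_k = a_{k-1} + a_{k-2}.
This is the Fibonacci-type recurrence shifted so that a_0 = a_1 = 1.
Iterating: a_0=1, a_1=1, a_2=2, a_3=3, a_4=5, a_5=8, a_6=13, a_7=21, a_8=34, a_9=55, ...
a_60 = 2504730781961.

2504730781961


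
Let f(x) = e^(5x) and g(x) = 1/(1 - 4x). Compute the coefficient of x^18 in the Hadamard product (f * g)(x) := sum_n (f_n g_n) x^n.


Expanding: f_k = 5^k/k! (from e^(5x)) and g_k = 4^k (from 1/(1 - 4x)). So the Hadamard coefficient (f * g)_k = 5^k 4^k / k! = (20)^k / k!.
For k = 18: 20^18/18! = 262144000000000000000000/6402373705728000 = 32000000000000000/781539759.

32000000000000000/781539759


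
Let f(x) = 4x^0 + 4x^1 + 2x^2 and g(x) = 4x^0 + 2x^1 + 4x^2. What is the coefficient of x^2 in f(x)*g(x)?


Cauchy product at x^2:
4*4 + 4*2 + 2*4
= 32

32


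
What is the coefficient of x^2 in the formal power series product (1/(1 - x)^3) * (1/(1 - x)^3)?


Combine the factors: (1/(1 - x)^3) * (1/(1 - x)^3) = 1/(1 - x)^6.
Then use 1/(1 - x)^r = sum_{k>=0} C(k + r - 1, r - 1) x^k with r = 6 and k = 2:
C(7, 5) = 21.

21


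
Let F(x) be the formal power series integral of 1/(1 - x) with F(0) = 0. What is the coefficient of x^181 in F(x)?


1/(1 - x) = sum_{k>=0} x^k. Integrating termwise and using F(0) = 0 gives
F(x) = sum_{k>=0} x^(k+1) / (k+1) = sum_{m>=1} x^m / m = -ln(1 - x).
So the coefficient of x^181 is 1/181 = 1/181.

1/181


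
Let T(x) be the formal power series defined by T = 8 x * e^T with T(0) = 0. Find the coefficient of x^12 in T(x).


Apply the Lagrange inversion formula: if T = 8 x * phi(T) with phi(t) = e^t, then
[x^n] T = 8^n * (1/n) [t^(n-1)] phi(t)^n = 8^n * (1/n) [t^(n-1)] e^(n t) = 8^n * (1/n) * n^(n-1) / (n-1)! = 8^n * n^(n-1) / n!.
When c = 1 this is the Cayley count of rooted labeled trees on n vertices, divided by n!.
For n = 12: 8^12 * 12^11 / 12! = 68719476736 * 743008370688/479001600 = 205195258022068224/1925.

205195258022068224/1925


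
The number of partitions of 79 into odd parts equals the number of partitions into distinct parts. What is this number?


Computing partitions of 79 into odd parts (1, 3, 5, ...):
Using the generating function prod_{k>=0} 1/(1-x^(2k+1)),
the count is 70488

70488


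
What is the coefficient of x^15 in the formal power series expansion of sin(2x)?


The Maclaurin series is sin(t) = sum_{k>=0} (-1)^k t^(2k+1) / (2k+1)!, so substituting t = 2x, only odd powers of x are nonzero, with coefficient of x^(2k+1) equal to (-1)^k 2^(2k+1) / (2k+1)!.
Write 15 = 2*7 + 1, giving the coefficient (-1)^7 * 2^15 / 15! = -32768/1307674368000 = -16/638512875.

-16/638512875


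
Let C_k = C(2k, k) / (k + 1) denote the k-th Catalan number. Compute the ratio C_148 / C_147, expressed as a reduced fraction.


Using C_k = (2k)! / (k! (k+1)!), the ratio C_{k+1}/C_k simplifies to
C_{k+1}/C_k = [(2k+2)! / ((k+1)! (k+2)!)] * [k! (k+1)! / (2k)!]
 = (2k+2)(2k+1) / ((k+1)(k+2)) = 2(2k+1) / (k+2).
For k = 147: 2(2*147 + 1) / (147 + 2) = 590/149 = 590/149.

590/149


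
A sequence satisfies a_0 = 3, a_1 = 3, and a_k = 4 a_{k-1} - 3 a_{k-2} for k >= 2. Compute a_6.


The characteristic equation is t^2 - 4 t + 3 = 0, with roots r_1 = 3 and r_2 = 1 (so c_1 = r_1 + r_2, c_2 = -r_1 r_2 as required).
One can use the closed form a_n = A r_1^n + B r_2^n, but direct iteration is more reliable:
a_0 = 3, a_1 = 3, a_2 = 3, a_3 = 3, a_4 = 3, a_5 = 3, a_6 = 3.
So a_6 = 3.

3


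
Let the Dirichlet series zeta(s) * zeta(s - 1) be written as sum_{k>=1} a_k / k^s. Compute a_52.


Convolution gives a_k = sum_{d | k} d * 1 = sum_{d | k} d = sigma(k), the sum of positive divisors of k.
For k = 52, the divisors are 1, 2, 4, 13, 26, 52, so
sigma(52) = 1 + 2 + 4 + 13 + 26 + 52 = 98.

98


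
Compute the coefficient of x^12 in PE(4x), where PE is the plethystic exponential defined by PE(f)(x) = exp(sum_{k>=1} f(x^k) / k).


With f(x) = 4x, the exponent is sum_{k>=1} 4 x^k / k = 4 * (-ln(1 - x)). Exponentiating:
PE(4x) = exp(-4 ln(1 - x)) = 1/(1 - x)^4.
By the negative binomial expansion, [x^n] 1/(1 - x)^4 = C(n + 3, 3).
For n = 12: C(15, 3) = 455.

455


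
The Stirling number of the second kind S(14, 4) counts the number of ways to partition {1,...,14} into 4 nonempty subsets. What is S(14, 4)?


Using the explicit formula S(n,k) = (1/k!) sum_{j=0}^{k} (-1)^(k-j) C(k,j) j^n:
S(14, 4) = 10391745
Equivalently, S(n,k) is n! times the coefficient of x^n in the EGF (e^x - 1)^k / k!.

10391745


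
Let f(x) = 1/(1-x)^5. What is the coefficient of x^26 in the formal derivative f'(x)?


Differentiate: d/dx [ 1/(1-x)^r ] = r / (1-x)^(r+1).
Here r = 5, so f'(x) = 5 / (1-x)^6.
The expansion of 1/(1-x)^(r+1) has coefficient of x^n equal to C(n+r, r).
So the coefficient of x^26 in f'(x) is
5 * C(31, 5) = 5 * 169911 = 849555

849555


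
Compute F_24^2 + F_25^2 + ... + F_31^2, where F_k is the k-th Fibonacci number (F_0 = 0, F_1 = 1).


There is a standard identity sum_{k=0}^{N} F_k^2 = F_N * F_{N+1} (proved inductively from the telescoping relation F_k^2 = F_k F_{k+1} - F_{k-1} F_k). Then
sum_{k=24}^{31} F_k^2 = F_31 F_32 - F_23 F_24.
Computing: F_31 = 1346269, F_32 = 2178309, F_23 = 28657, F_24 = 46368.
Sum = 1346269 * 2178309 - 28657 * 46368 = 2931261111345.

2931261111345


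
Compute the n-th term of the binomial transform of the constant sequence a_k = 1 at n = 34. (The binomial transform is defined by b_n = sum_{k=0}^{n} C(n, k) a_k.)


With a_k = 1 for all k, b_n = sum_{k=0}^{n} C(n, k) = 2^n by the binomial theorem.
For n = 34: 2^34 = 17179869184.

17179869184


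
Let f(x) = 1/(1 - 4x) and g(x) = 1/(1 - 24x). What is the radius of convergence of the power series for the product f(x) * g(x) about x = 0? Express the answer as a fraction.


The radius of 1/(1 - 4x) is 1/4 (nearest singularity at x = 1/4), and the radius of 1/(1 - 24x) is 1/24.
The product f(x)*g(x) = 1/((1 - 4x)(1 - 24x)) has singularities at both 1/4 and 1/24, so its radius of convergence is the distance to the nearest one:
min(1/4, 1/24) = 1/24.

1/24


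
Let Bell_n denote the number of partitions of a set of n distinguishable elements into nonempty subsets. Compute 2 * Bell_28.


Bell_28 can be computed from the Bell triangle or from Dobinski's identity Bell_n = (1/e) * sum_{k>=0} k^n / k!.
Computing Bell_28 = 6160539404599934652455.
Then 2 * 6160539404599934652455 = 12321078809199869304910.

12321078809199869304910


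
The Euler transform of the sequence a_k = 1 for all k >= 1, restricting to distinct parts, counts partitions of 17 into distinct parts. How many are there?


Partitions of 17 into distinct parts can be computed via generating function.
Product (1+x)(1+x^2)(1+x^3)...
The coefficient of x^17 = 38

38


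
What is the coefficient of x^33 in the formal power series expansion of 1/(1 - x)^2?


The negative binomial / multiset identity is
1/(1 - x)^r = sum_{k>=0} C(k + r - 1, r - 1) x^k.
Here r = 2 and k = 33, so the coefficient is
C(33 + 1, 1) = C(34, 1)
= 34

34


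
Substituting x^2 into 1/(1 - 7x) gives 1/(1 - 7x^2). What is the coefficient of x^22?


The coefficient of x^(2m) in 1/(1 - 7x^2) is 7^m.
With n = 22 = 2*11, the coefficient is 7^11 = 1977326743.

1977326743


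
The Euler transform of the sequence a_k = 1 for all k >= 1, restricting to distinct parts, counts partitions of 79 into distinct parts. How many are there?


Partitions of 79 into distinct parts can be computed via generating function.
Product (1+x)(1+x^2)(1+x^3)...
The coefficient of x^79 = 70488

70488


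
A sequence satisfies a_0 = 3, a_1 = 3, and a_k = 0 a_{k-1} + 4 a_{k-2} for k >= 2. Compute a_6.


The characteristic equation is t^2 - 0 t - 4 = 0, with roots r_1 = 2 and r_2 = -2 (so c_1 = r_1 + r_2, c_2 = -r_1 r_2 as required).
One can use the closed form a_n = A r_1^n + B r_2^n, but direct iteration is more reliable:
a_0 = 3, a_1 = 3, a_2 = 12, a_3 = 12, a_4 = 48, a_5 = 48, a_6 = 192.
So a_6 = 192.

192


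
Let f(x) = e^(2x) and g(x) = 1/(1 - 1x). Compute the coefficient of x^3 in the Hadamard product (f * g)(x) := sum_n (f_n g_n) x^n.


Expanding: f_k = 2^k/k! (from e^(2x)) and g_k = 1^k (from 1/(1 - 1x)). So the Hadamard coefficient (f * g)_k = 2^k 1^k / k! = (2)^k / k!.
For k = 3: 2^3/3! = 8/6 = 4/3.

4/3


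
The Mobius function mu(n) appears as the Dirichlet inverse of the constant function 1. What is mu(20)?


20 has a squared prime factor, so mu(20) = 0.
Factorization reveals a repeated prime.

0


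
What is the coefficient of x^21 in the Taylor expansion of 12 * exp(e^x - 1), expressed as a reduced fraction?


exp(e^x - 1) = sum_{k>=0} Bell_k x^k / k!, where Bell_k is the k-th Bell number.
So the coefficient of x^21 is 12 * Bell_21 / 21!.
Computing: Bell_21 = 474869816156751 and 21! = 51090942171709440000, giving
12 * 474869816156751/51090942171709440000 = 158289938718917/1419192838103040000.

158289938718917/1419192838103040000


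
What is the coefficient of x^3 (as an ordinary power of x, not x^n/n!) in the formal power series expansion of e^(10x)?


The exponential series is e^y = sum_{k>=0} y^k / k!. Substituting y = 10x gives
e^(10x) = sum_{k>=0} 10^k x^k / k!.
So the coefficient of x^n is a^n/n! with a = 10, n = 3:
10^3 / 3! = 1000/6 = 500/3

500/3


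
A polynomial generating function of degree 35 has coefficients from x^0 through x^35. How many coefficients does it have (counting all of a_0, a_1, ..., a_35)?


A polynomial of degree 35 takes the form a_0 + a_1 x + ... + a_35 x^35.
The number of coefficients is 35 + 1 = 36.

36


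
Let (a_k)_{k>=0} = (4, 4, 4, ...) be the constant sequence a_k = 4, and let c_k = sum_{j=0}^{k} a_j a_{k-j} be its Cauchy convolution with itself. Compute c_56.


Since a_j = 4 for all j >= 0, the convolution sum becomes
c_k = sum_{j=0}^{k} 4 * 4 = 16 * (k + 1).
Equivalently, the generating function of (a_k) is 4/(1 - x) and its square is 16/(1 - x)^2 = sum_{k>=0} 16(k + 1) x^k.
For k = 56: 16 * 57 = 912.

912


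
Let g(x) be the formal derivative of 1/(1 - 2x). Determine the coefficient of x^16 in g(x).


Differentiate termwise: d/dx sum_{k>=0} 2^k x^k = sum_{k>=1} k 2^k x^(k-1) = sum_{j>=0} (j+1) 2^(j+1) x^j.
Equivalently, d/dx [1/(1 - 2x)] = 2/(1 - 2x)^2.
For j = 16: 17 * 2^17 = 17 * 131072 = 2228224.

2228224


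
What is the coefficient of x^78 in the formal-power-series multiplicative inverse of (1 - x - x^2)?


Let the inverse be f(x) = sum_{k>=0} a_k x^k. From f(x) * (1 - x - x^2) = 1 and matching coefficients:
 x^0: a_0 = 1.
 x^1: a_1 - a_0 = 0, so a_1 = 1.
 x^k (k >= 2): a_k - a_{k-1} - a_{k-2} = 0, i.e. a_k = a_{k-1} + a_{k-2}.
This is the Fibonacci-type recurrence shifted so that a_0 = a_1 = 1.
Iterating: a_0=1, a_1=1, a_2=2, a_3=3, a_4=5, a_5=8, a_6=13, a_7=21, a_8=34, a_9=55, ...
a_78 = 14472334024676221.

14472334024676221


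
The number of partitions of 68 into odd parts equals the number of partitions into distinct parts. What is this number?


Computing partitions of 68 into odd parts (1, 3, 5, ...):
Using the generating function prod_{k>=0} 1/(1-x^(2k+1)),
the count is 24576

24576


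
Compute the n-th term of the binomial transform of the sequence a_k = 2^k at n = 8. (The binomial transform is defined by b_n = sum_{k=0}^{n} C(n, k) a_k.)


With a_k = 2^k, b_n = sum_{k=0}^{n} C(n, k) 2^k = (1 + 2)^n by the binomial theorem.
For n = 8: (1 + 2)^8 = 3^8 = 6561.

6561


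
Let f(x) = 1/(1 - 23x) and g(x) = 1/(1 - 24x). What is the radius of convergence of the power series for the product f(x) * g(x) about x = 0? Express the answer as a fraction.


The radius of 1/(1 - 23x) is 1/23 (nearest singularity at x = 1/23), and the radius of 1/(1 - 24x) is 1/24.
The product f(x)*g(x) = 1/((1 - 23x)(1 - 24x)) has singularities at both 1/23 and 1/24, so its radius of convergence is the distance to the nearest one:
min(1/23, 1/24) = 1/24.

1/24


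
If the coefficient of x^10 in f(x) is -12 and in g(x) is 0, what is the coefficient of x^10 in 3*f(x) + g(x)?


Scalar multiplication scales coefficients: 3 * -12 = -36.
Then add the g coefficient: -36 + 0
= -36

-36


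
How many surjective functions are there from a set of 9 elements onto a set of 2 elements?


By inclusion-exclusion on which target elements are missed, the number of surjections from an n-set onto a k-set is
surj(n, k) = sum_{j=0}^{k} (-1)^j C(k, j) (k - j)^n.
Equivalently surj(n, k) = k! * S(n, k), where S(n, k) is the Stirling number of the second kind.
For n = 9, k = 2:
S(9, 2) = 255, so
surj = 2! * 255 = 2 * 255 = 510.

510


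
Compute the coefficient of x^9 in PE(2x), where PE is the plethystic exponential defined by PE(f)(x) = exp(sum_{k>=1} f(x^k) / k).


With f(x) = 2x, the exponent is sum_{k>=1} 2 x^k / k = 2 * (-ln(1 - x)). Exponentiating:
PE(2x) = exp(-2 ln(1 - x)) = 1/(1 - x)^2.
By the negative binomial expansion, [x^n] 1/(1 - x)^2 = C(n + 1, 1).
For n = 9: C(10, 1) = 10.

10


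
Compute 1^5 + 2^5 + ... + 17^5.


This power sum has a closed form given by Faulhaber's formula
sum_{k=1}^{m} k^p = (1 / (p + 1)) * sum_{j=0}^{p} C(p + 1, j) B_j m^(p + 1 - j),
but for small m direct computation is fastest:
1 + 32 + 243 + 1024 + 3125 + 7776 + 16807 + 32768 + 59049 + 100000 + 161051 + 248832 + 371293 + 537824 + 759375 + 1048576 + 1419857 = 4767633.

4767633


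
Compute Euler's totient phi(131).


phi(n) counts integers in [1, n] coprime to n. Using the multiplicative formula phi(n) = n * prod_{p | n} (1 - 1/p):
131 = 131, so
phi(131) = 131 * (1 - 1/131) = 130.

130


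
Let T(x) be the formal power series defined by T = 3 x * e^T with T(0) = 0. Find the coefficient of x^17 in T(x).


Apply the Lagrange inversion formula: if T = 3 x * phi(T) with phi(t) = e^t, then
[x^n] T = 3^n * (1/n) [t^(n-1)] phi(t)^n = 3^n * (1/n) [t^(n-1)] e^(n t) = 3^n * (1/n) * n^(n-1) / (n-1)! = 3^n * n^(n-1) / n!.
When c = 1 this is the Cayley count of rooted labeled trees on n vertices, divided by n!.
For n = 17: 3^17 * 17^16 / 17! = 129140163 * 48661191875666868481/355687428096000 = 507069656305809338282571/28700672000.

507069656305809338282571/28700672000


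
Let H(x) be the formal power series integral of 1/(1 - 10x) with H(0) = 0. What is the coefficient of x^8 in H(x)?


1/(1 - 10x) = sum_{k>=0} 10^k x^k. Integrating termwise with H(0) = 0:
H(x) = sum_{k>=0} 10^k x^(k+1) / (k+1) = sum_{m>=1} 10^(m-1) x^m / m.
For m = 8: 10^7/8 = 10000000/8 = 1250000.

1250000


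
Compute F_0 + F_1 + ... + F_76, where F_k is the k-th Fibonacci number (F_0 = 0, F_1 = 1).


Use the identity sum_{k=0}^{N} F_k = F_{N+2} - 1 (which follows from F_{k+2} - F_{k+1} = F_k). Then
sum_{k=0}^{76} F_k = (F_{78} - 1) - (F_{1} - 1) = F_{78} - F_{1}.
Computing: F_{78} = 8944394323791464, F_{1} = 1, so
Sum = 8944394323791464 - 1 = 8944394323791463.

8944394323791463


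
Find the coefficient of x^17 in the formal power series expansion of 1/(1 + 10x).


Write 1/(1 + c x) = 1/(1 - (-c) x) and apply the geometric-series identity
1/(1 - y) = sum_{k>=0} y^k to get 1/(1 + c x) = sum_{k>=0} (-c)^k x^k.
So the coefficient of x^k is (-c)^k = (-1)^k * c^k.
Here c = 10 and k = 17:
(-10)^17 = -1 * 100000000000000000 = -100000000000000000

-100000000000000000


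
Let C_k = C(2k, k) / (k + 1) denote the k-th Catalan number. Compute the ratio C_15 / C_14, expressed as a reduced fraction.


Using C_k = (2k)! / (k! (k+1)!), the ratio C_{k+1}/C_k simplifies to
C_{k+1}/C_k = [(2k+2)! / ((k+1)! (k+2)!)] * [k! (k+1)! / (2k)!]
 = (2k+2)(2k+1) / ((k+1)(k+2)) = 2(2k+1) / (k+2).
For k = 14: 2(2*14 + 1) / (14 + 2) = 58/16 = 29/8.

29/8


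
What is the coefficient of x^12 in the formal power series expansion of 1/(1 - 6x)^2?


The general identity 1/(1 - c x)^r = sum_{k>=0} c^k C(k + r - 1, r - 1) x^k follows by substituting y = c x into 1/(1 - y)^r = sum_{k>=0} C(k + r - 1, r - 1) y^k.
For c = 6, r = 2, k = 12:
6^12 * C(13, 1) = 2176782336 * 13 = 28298170368.

28298170368


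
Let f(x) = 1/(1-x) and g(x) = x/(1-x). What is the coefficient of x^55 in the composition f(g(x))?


First simplify the composition: f(g(x)) = 1/(1 - x/(1-x)) = (1-x)/((1-x) - x) = (1-x)/(1-2x).
Now extract the coefficient. Write (1-x)/(1-2x) = 1/(1-2x) - x/(1-2x).
The coefficient of x^n in 1/(1-2x) is 2^n, and in x/(1-2x) is 2^(n-1) (for n >= 1).
So the coefficient of x^55 is 2^55 - 2^54 = 36028797018963968 - 18014398509481984 = 18014398509481984.

18014398509481984


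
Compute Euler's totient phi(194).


phi(n) counts integers in [1, n] coprime to n. Using the multiplicative formula phi(n) = n * prod_{p | n} (1 - 1/p):
194 = 2 * 97, so
phi(194) = 194 * (1 - 1/2) * (1 - 1/97) = 96.

96


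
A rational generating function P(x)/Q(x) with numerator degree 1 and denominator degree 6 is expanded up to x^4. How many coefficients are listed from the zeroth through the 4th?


Expanding up to x^4 gives the coefficients for x^0, x^1, ..., x^4.
That is 4 + 1 = 5 coefficients in total.

5


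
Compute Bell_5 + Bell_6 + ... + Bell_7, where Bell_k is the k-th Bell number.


Recall Bell_k counts set partitions of a k-set (with Bell_0 = 1 by convention).
Bell_5 through Bell_7: 52, 203, 877
Sum = 52 + 203 + 877 = 1132.

1132


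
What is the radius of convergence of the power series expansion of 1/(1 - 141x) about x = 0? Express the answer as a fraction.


Expanding 1/(1 - 141x) = sum_{k>=0} 141^k x^k, the series converges when |141x| < 1, i.e., |x| < 1/141.
So the radius of convergence is 1/141 = 1/141.

1/141


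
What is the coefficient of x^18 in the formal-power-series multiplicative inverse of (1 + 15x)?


The inverse is 1/(1 + 15x). Apply the geometric identity 1/(1 - y) = sum_{k>=0} y^k with y = -15x:
1/(1 + 15x) = sum_{k>=0} (-15)^k x^k.
So the coefficient of x^18 is (-15)^18 = 1477891880035400390625.

1477891880035400390625


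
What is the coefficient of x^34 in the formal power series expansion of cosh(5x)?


The Maclaurin series is cosh(t) = sum_{m>=0} t^(2m) / (2m)!, so substituting t = 5x, only even powers of x are nonzero, with coefficient of x^(2m) equal to 5^(2m) / (2m)!.
For x^34 the coefficient is 5^34/34! = 582076609134674072265625/295232799039604140847618609643520000000 = 7450580596923828125/3778979827706933002849518203437056.

7450580596923828125/3778979827706933002849518203437056


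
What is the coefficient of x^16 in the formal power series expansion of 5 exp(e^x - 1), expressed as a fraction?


exp(e^x - 1) is the exponential generating function for the Bell numbers Bell_k: exp(e^x - 1) = sum_{k>=0} Bell_k x^k / k!.
So the coefficient of x^16 in 5 exp(e^x - 1) is 5 Bell_16 / 16!.
Computing: Bell_16 = 10480142147 and 16! = 20922789888000, giving
5 * 10480142147/20922789888000 = 10480142147/4184557977600.

10480142147/4184557977600


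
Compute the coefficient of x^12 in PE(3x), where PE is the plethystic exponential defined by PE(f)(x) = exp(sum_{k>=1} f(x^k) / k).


With f(x) = 3x, the exponent is sum_{k>=1} 3 x^k / k = 3 * (-ln(1 - x)). Exponentiating:
PE(3x) = exp(-3 ln(1 - x)) = 1/(1 - x)^3.
By the negative binomial expansion, [x^n] 1/(1 - x)^3 = C(n + 2, 2).
For n = 12: C(14, 2) = 91.

91


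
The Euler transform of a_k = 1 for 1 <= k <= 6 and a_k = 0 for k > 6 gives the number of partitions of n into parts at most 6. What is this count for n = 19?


Partitions of 19 into parts at most 6:
Using generating function (1-x)^(-1)(1-x^2)^(-1)...(1-x^6)^(-1),
the coefficient of x^19 = 235

235


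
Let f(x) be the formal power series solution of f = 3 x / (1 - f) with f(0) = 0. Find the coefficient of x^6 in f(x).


Apply Lagrange inversion: f = 3 x * phi(f) with phi(t) = 1/(1 - t), so
[x^n] f = 3^n * (1/n) [t^(n-1)] phi(t)^n = 3^n * (1/n) [t^(n-1)] (1 - t)^(-n) = 3^n * (1/n) C(2n - 2, n - 1) = 3^n * C_{n-1}.
For n = 6: C_5 = C(10, 5) / 6 = 252/6 = 42.
With the 3^6 = 729 factor, the coefficient is 729 * 42 = 30618.

30618


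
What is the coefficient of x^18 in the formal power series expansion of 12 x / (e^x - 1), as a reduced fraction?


The exponential generating function for Bernoulli numbers is
x / (e^x - 1) = sum_{k>=0} B_k x^k / k!.
So the coefficient of x^18 in 12 x / (e^x - 1) is 12 B_18 / 18!.
Computing: B_18 = 43867/798, 18! = 6402373705728000, giving
12 * 43867/798 / 6402373705728000 = 43867/425757851430912000.

43867/425757851430912000


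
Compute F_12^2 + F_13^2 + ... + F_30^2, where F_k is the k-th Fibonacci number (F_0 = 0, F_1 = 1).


There is a standard identity sum_{k=0}^{N} F_k^2 = F_N * F_{N+1} (proved inductively from the telescoping relation F_k^2 = F_k F_{k+1} - F_{k-1} F_k). Then
sum_{k=12}^{30} F_k^2 = F_30 F_31 - F_11 F_12.
Computing: F_30 = 832040, F_31 = 1346269, F_11 = 89, F_12 = 144.
Sum = 832040 * 1346269 - 89 * 144 = 1120149645944.

1120149645944


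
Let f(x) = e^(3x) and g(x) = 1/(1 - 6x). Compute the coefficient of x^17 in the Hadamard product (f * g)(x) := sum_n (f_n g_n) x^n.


Expanding: f_k = 3^k/k! (from e^(3x)) and g_k = 6^k (from 1/(1 - 6x)). So the Hadamard coefficient (f * g)_k = 3^k 6^k / k! = (18)^k / k!.
For k = 17: 18^17/17! = 2185911559738696531968/355687428096000 = 91507169819844/14889875.

91507169819844/14889875


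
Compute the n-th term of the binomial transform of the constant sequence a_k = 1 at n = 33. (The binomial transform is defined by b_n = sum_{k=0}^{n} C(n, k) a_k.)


With a_k = 1 for all k, b_n = sum_{k=0}^{n} C(n, k) = 2^n by the binomial theorem.
For n = 33: 2^33 = 8589934592.

8589934592


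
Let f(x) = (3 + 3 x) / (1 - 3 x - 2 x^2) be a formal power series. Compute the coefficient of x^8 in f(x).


Write f(x) = sum_{k>=0} a_k x^k. Multiplying both sides by 1 - 3 x - 2 x^2 gives
(1 - 3 x - 2 x^2) sum_{k>=0} a_k x^k = 3 + 3 x.
Matching coefficients:
 x^0: a_0 = 3
 x^1: a_1 - 3 a_0 = 3  =>  a_1 = 3*3 + 3 = 12
 x^k (k >= 2): a_k = 3 a_{k-1} + 2 a_{k-2}.
Iterating: a_2 = 42, a_3 = 150, a_4 = 534, a_5 = 1902, a_6 = 6774, a_7 = 24126, a_8 = 85926.
So the coefficient of x^8 is 85926.

85926


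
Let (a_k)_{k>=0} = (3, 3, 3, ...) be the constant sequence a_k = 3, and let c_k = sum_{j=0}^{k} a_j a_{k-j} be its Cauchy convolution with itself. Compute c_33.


Since a_j = 3 for all j >= 0, the convolution sum becomes
c_k = sum_{j=0}^{k} 3 * 3 = 9 * (k + 1).
Equivalently, the generating function of (a_k) is 3/(1 - x) and its square is 9/(1 - x)^2 = sum_{k>=0} 9(k + 1) x^k.
For k = 33: 9 * 34 = 306.

306


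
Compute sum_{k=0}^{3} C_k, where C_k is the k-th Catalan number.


C_0 through C_3: 1, 1, 2, 5
Sum = 1 + 1 + 2 + 5
= 9

9


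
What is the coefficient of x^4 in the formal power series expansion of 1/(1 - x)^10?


The negative binomial / multiset identity is
1/(1 - x)^r = sum_{k>=0} C(k + r - 1, r - 1) x^k.
Here r = 10 and k = 4, so the coefficient is
C(4 + 9, 9) = C(13, 9)
= 715

715


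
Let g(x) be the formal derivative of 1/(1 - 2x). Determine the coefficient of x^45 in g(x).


Differentiate termwise: d/dx sum_{k>=0} 2^k x^k = sum_{k>=1} k 2^k x^(k-1) = sum_{j>=0} (j+1) 2^(j+1) x^j.
Equivalently, d/dx [1/(1 - 2x)] = 2/(1 - 2x)^2.
For j = 45: 46 * 2^46 = 46 * 70368744177664 = 3236962232172544.

3236962232172544


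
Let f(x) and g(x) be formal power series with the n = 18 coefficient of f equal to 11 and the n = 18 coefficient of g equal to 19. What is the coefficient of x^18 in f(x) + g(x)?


Addition of formal power series is termwise.
The coefficient of x^18 in f + g = 11 + 19
= 30

30


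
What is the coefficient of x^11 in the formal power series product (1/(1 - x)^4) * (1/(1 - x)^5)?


Combine the factors: (1/(1 - x)^4) * (1/(1 - x)^5) = 1/(1 - x)^9.
Then use 1/(1 - x)^r = sum_{k>=0} C(k + r - 1, r - 1) x^k with r = 9 and k = 11:
C(19, 8) = 75582.

75582


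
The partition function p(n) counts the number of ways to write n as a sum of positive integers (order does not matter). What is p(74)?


Using the generating function prod_{k>=1} 1/(1-x^k), we compute p(74).
By dynamic programming over parts 1 through 74:
p(74) = 7089500

7089500


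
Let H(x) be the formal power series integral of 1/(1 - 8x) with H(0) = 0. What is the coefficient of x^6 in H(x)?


1/(1 - 8x) = sum_{k>=0} 8^k x^k. Integrating termwise with H(0) = 0:
H(x) = sum_{k>=0} 8^k x^(k+1) / (k+1) = sum_{m>=1} 8^(m-1) x^m / m.
For m = 6: 8^5/6 = 32768/6 = 16384/3.

16384/3


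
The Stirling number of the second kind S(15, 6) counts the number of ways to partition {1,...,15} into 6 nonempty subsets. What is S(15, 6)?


Using the explicit formula S(n,k) = (1/k!) sum_{j=0}^{k} (-1)^(k-j) C(k,j) j^n:
S(15, 6) = 420693273
Equivalently, S(n,k) is n! times the coefficient of x^n in the EGF (e^x - 1)^k / k!.

420693273


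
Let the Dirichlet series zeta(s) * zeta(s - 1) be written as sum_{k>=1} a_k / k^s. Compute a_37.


Convolution gives a_k = sum_{d | k} d * 1 = sum_{d | k} d = sigma(k), the sum of positive divisors of k.
For k = 37, the divisors are 1, 37, so
sigma(37) = 1 + 37 = 38.

38


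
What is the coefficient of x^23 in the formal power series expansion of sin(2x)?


The Maclaurin series is sin(t) = sum_{k>=0} (-1)^k t^(2k+1) / (2k+1)!, so substituting t = 2x, only odd powers of x are nonzero, with coefficient of x^(2k+1) equal to (-1)^k 2^(2k+1) / (2k+1)!.
Write 23 = 2*11 + 1, giving the coefficient (-1)^11 * 2^23 / 23! = -8388608/25852016738884976640000 = -16/49308808782358125.

-16/49308808782358125


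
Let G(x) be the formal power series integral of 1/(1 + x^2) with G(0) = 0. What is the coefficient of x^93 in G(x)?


1/(1 + x^2) = sum_{j>=0} (-1)^j x^(2j). Integrating termwise with G(0) = 0:
G(x) = sum_{j>=0} (-1)^j x^(2j+1) / (2j+1) = arctan(x).
Only odd powers are nonzero. For x^93 write 93 = 2*46 + 1, giving
(-1)^46 / 93 = 1/93 = 1/93.

1/93


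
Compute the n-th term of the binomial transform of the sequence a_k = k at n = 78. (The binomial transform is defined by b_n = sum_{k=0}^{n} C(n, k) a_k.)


With a_k = k, b_n = sum_{k=0}^{n} C(n, k) k. Using k * C(n, k) = n * C(n-1, k-1) gives b_n = n * sum_{k>=1} C(n-1, k-1) = n * 2^(n-1).
For n = 78: 78 * 2^77 = 78 * 151115727451828646838272 = 11787026741242634453385216.

11787026741242634453385216


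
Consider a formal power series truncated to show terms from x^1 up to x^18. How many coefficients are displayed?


From x^1 to x^18 inclusive, the count is 18 - 1 + 1 = 18.

18


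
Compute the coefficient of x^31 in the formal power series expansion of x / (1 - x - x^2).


Let f(x) = sum_{k>=0} a_k x^k. Multiplying f(x) * (1 - x - x^2) = x and matching coefficients gives a_0 = 0, a_1 = 1, and a_k = a_{k-1} + a_{k-2} for k >= 2. These are the Fibonacci numbers F_k.
Iterating from F_0 = 0, F_1 = 1:
F_0=0, F_1=1, F_2=1, F_3=2, F_4=3, F_5=5, F_6=8, F_7=13, F_8=21, F_9=34, ...
F_31 = 1346269.

1346269


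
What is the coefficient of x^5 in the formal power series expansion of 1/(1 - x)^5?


The expansion 1/(1 - x)^r = sum_{k>=0} C(k + r - 1, r - 1) x^k follows from the multiset / negative-binomial theorem (or from repeated differentiation of the geometric series).
For r = 5 and k = 5:
C(9, 4) = 362880 / (24 * 120) = 126.

126


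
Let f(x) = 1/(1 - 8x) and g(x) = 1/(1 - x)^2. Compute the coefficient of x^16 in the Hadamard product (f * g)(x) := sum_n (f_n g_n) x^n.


f has coefficients f_k = 8^k. For g = 1/(1 - x)^2 the coefficient is g_k = C(k + 1, 1) = k + 1. The Hadamard coefficient is (f * g)_k = 8^k * (k + 1).
For k = 16: 8^16 * 17 = 281474976710656 * 17 = 4785074604081152.

4785074604081152


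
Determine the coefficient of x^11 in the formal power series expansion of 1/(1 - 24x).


The geometric series identity gives 1/(1 - c x) = sum_{k>=0} c^k x^k, so the coefficient of x^k is c^k.
Here c = 24 and k = 11.
Computing: 24^11 = 1521681143169024

1521681143169024


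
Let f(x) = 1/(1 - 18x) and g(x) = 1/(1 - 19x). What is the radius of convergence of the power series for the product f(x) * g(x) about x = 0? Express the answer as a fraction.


The radius of 1/(1 - 18x) is 1/18 (nearest singularity at x = 1/18), and the radius of 1/(1 - 19x) is 1/19.
The product f(x)*g(x) = 1/((1 - 18x)(1 - 19x)) has singularities at both 1/18 and 1/19, so its radius of convergence is the distance to the nearest one:
min(1/18, 1/19) = 1/19.

1/19


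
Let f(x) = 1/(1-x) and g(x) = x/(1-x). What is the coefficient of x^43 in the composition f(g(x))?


First simplify the composition: f(g(x)) = 1/(1 - x/(1-x)) = (1-x)/((1-x) - x) = (1-x)/(1-2x).
Now extract the coefficient. Write (1-x)/(1-2x) = 1/(1-2x) - x/(1-2x).
The coefficient of x^n in 1/(1-2x) is 2^n, and in x/(1-2x) is 2^(n-1) (for n >= 1).
So the coefficient of x^43 is 2^43 - 2^42 = 8796093022208 - 4398046511104 = 4398046511104.

4398046511104


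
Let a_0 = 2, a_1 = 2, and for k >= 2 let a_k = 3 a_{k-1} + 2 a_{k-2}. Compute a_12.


Iterating the recurrence forward:
a_0 = 2
a_1 = 2
a_2 = 3*2 + 2*2 = 10
a_3 = 3*10 + 2*2 = 34
a_4 = 3*34 + 2*10 = 122
a_5 = 3*122 + 2*34 = 434
a_6 = 3*434 + 2*122 = 1546
a_7 = 3*1546 + 2*434 = 5506
a_8 = 3*5506 + 2*1546 = 19610
a_9 = 3*19610 + 2*5506 = 69842
a_10 = 3*69842 + 2*19610 = 248746
a_11 = 3*248746 + 2*69842 = 885922
a_12 = 3*885922 + 2*248746 = 3155258
So a_12 = 3155258.

3155258


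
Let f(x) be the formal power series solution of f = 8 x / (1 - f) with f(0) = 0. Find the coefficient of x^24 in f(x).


Apply Lagrange inversion: f = 8 x * phi(f) with phi(t) = 1/(1 - t), so
[x^n] f = 8^n * (1/n) [t^(n-1)] phi(t)^n = 8^n * (1/n) [t^(n-1)] (1 - t)^(-n) = 8^n * (1/n) C(2n - 2, n - 1) = 8^n * C_{n-1}.
For n = 24: C_23 = C(46, 23) / 24 = 8233430727600/24 = 343059613650.
With the 8^24 = 4722366482869645213696 factor, the coefficient is 4722366482869645213696 * 343059613650 = 1620053221126969830323121448550400.

1620053221126969830323121448550400


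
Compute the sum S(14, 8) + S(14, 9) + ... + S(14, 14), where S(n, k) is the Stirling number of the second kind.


By definition, S(n, k) counts partitions of an n-set into exactly k nonempty blocks.
Computing row n = 14 for k = 8..14:
S(14, k): 20912320, 5135130, 752752, 66066, 3367, 91, 1
Sum = 26869727.

26869727


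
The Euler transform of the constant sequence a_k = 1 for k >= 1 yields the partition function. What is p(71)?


The Euler transform converts the sequence a_k = 1 into the number of integer partitions.
Using the recurrence or dynamic programming:
p(71) = 4697205

4697205


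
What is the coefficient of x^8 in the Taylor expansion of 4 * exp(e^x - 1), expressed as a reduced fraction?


exp(e^x - 1) = sum_{k>=0} Bell_k x^k / k!, where Bell_k is the k-th Bell number.
So the coefficient of x^8 is 4 * Bell_8 / 8!.
Computing: Bell_8 = 4140 and 8! = 40320, giving
4 * 4140/40320 = 23/56.

23/56


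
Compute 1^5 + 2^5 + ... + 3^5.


This power sum has a closed form given by Faulhaber's formula
sum_{k=1}^{m} k^p = (1 / (p + 1)) * sum_{j=0}^{p} C(p + 1, j) B_j m^(p + 1 - j),
but for small m direct computation is fastest:
1 + 32 + 243 = 276.

276


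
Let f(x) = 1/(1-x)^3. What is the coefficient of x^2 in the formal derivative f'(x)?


Differentiate: d/dx [ 1/(1-x)^r ] = r / (1-x)^(r+1).
Here r = 3, so f'(x) = 3 / (1-x)^4.
The expansion of 1/(1-x)^(r+1) has coefficient of x^n equal to C(n+r, r).
So the coefficient of x^2 in f'(x) is
3 * C(5, 3) = 3 * 10 = 30

30


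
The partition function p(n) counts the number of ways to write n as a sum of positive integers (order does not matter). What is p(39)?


Using the generating function prod_{k>=1} 1/(1-x^k), we compute p(39).
By dynamic programming over parts 1 through 39:
p(39) = 31185

31185


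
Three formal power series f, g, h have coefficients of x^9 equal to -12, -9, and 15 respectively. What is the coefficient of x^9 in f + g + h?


Series addition is componentwise:
-12 + -9 + 15
= -6

-6


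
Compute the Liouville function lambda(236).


The Liouville function is lambda(k) = (-1)^Omega(k), where Omega(k) counts the prime factors of k with multiplicity.
Factoring: 236 = 2 * 2 * 59, so Omega(236) = 3.
lambda(236) = (-1)^3 = -1.

-1


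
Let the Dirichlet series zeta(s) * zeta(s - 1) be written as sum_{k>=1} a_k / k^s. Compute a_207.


Convolution gives a_k = sum_{d | k} d * 1 = sum_{d | k} d = sigma(k), the sum of positive divisors of k.
For k = 207, the divisors are 1, 3, 9, 23, 69, 207, so
sigma(207) = 1 + 3 + 9 + 23 + 69 + 207 = 312.

312


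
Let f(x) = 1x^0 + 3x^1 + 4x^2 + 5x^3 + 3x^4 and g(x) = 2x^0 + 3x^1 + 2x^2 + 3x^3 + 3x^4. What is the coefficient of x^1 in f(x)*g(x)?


Cauchy product at x^1:
1*3 + 3*2
= 9

9


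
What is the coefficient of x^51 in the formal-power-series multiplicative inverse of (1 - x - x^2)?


Let the inverse be f(x) = sum_{k>=0} a_k x^k. From f(x) * (1 - x - x^2) = 1 and matching coefficients:
 x^0: a_0 = 1.
 x^1: a_1 - a_0 = 0, so a_1 = 1.
 x^k (k >= 2): a_k - a_{k-1} - a_{k-2} = 0, i.e. a_k = a_{k-1} + a_{k-2}.
This is the Fibonacci-type recurrence shifted so that a_0 = a_1 = 1.
Iterating: a_0=1, a_1=1, a_2=2, a_3=3, a_4=5, a_5=8, a_6=13, a_7=21, a_8=34, a_9=55, ...
a_51 = 32951280099.

32951280099


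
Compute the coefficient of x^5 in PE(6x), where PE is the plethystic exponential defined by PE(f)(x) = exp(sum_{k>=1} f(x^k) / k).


With f(x) = 6x, the exponent is sum_{k>=1} 6 x^k / k = 6 * (-ln(1 - x)). Exponentiating:
PE(6x) = exp(-6 ln(1 - x)) = 1/(1 - x)^6.
By the negative binomial expansion, [x^n] 1/(1 - x)^6 = C(n + 5, 5).
For n = 5: C(10, 5) = 252.

252


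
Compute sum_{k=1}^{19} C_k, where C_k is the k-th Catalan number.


C_1 through C_19: 1, 2, 5, 14, 42, 132, 429, 1430, 4862, 16796, 58786, 208012, 742900, 2674440, 9694845, 35357670, 129644790, 477638700, 1767263190
Sum = 1 + 2 + 5 + 14 + 42 + 132 + 429 + 1430 + 4862 + 16796 + 58786 + 208012 + 742900 + 2674440 + 9694845 + 35357670 + 129644790 + 477638700 + 1767263190
= 2423307046

2423307046


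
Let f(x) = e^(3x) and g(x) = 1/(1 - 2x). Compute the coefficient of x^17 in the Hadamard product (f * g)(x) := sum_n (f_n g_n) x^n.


Expanding: f_k = 3^k/k! (from e^(3x)) and g_k = 2^k (from 1/(1 - 2x)). So the Hadamard coefficient (f * g)_k = 3^k 2^k / k! = (6)^k / k!.
For k = 17: 6^17/17! = 16926659444736/355687428096000 = 708588/14889875.

708588/14889875


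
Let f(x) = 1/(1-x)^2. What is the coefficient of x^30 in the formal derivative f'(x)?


Differentiate: d/dx [ 1/(1-x)^r ] = r / (1-x)^(r+1).
Here r = 2, so f'(x) = 2 / (1-x)^3.
The expansion of 1/(1-x)^(r+1) has coefficient of x^n equal to C(n+r, r).
So the coefficient of x^30 in f'(x) is
2 * C(32, 2) = 2 * 496 = 992

992
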